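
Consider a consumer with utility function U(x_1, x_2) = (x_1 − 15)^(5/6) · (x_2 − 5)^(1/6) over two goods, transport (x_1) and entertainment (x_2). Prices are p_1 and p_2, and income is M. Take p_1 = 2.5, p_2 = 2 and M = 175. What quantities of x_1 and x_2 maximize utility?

x_1* = 57.5, x_2* = 15.625

Let x_1' = x_1−15, x_2' = x_2−5. MRS = 5·x_2'/x_1' = p_1/p_2.
Substituting into the budget: x_1* = 15 + 5/6·(M − 15·p_1 − 5·p_2)/p_1, and x_2* = 5 + 1/6·(…)/p_2.
Discretionary income = 175 − 15·2.5 − 5·2 = 127.5; x_1* = 15 + 5/6·127.5/2.5 = 57.5; x_2* = 5 + 1/6·127.5/2 = 15.625.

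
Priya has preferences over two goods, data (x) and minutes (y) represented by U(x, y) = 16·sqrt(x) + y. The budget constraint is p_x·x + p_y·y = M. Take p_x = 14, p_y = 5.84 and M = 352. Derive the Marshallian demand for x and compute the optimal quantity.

Set MRS = p_x/p_y: 8·x^(−1/2) = p_x/p_y.
Thus x* = (8·p_y/p_x)² — independent of M — with the rest of income spent on y.
Plugging in: x* = (8·5.84/14)² = 11.1365.

x* = 11.1365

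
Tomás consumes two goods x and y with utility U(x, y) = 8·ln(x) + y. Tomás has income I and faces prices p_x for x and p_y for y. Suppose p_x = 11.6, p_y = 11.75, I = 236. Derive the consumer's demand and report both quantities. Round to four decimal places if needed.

MU_x = 8/x, MU_y = 1. Tangency: 8/x = p_x/p_y.
So x*(p_x,p_y) = 8·p_y/p_x, independent of income; and y* = (I − 8·p_y)/p_y.
At the given prices: x* = 8·11.75/11.6 = 8.1034, and y* = 12.0851.

x* = 8.1034, y* = 12.0851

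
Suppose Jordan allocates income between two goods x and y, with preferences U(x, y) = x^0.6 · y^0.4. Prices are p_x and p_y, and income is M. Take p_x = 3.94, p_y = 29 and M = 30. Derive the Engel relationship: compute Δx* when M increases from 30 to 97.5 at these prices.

Δx* = 10.2792

MU_x/MU_y = (0.6·y)/(0.4·x); tangency sets this equal to p_x/p_y.
Rearranging, p_y·y = (2/3)·p_x·x. Substituting into the budget gives p_x·x·(1 + (2/3)) = M.
Demand: x*(p_x,p_y,M) = 0.6·M/p_x and y* = 0.4·M/p_y.
At p_x=3.94, p_y=29, M=30: x* = 0.6·30/3.94 = 4.5685.
At M' = 97.5: x* = 14.8477. Change: 14.8477 − 4.5685 = 10.2792.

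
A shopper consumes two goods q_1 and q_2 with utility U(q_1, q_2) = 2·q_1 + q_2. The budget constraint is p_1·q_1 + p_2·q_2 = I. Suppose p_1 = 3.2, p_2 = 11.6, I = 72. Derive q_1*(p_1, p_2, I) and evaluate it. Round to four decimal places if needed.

q_1* = 22.5

Linear utility — the consumer picks whichever good has higher MU/price: 2/3.2 = 0.625 vs 1/11.6 = 0.0862.
q_1 gives more utility per dollar, so spend all income on q_1: q_1* = I/p_1, q_2* = 0.
Numerically: q_1* = 22.5, q_2* = 0.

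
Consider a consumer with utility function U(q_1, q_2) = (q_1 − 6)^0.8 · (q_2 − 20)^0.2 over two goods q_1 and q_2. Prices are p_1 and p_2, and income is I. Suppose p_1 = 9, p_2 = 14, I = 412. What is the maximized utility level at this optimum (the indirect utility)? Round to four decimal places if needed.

V = 4.8101

This is Cobb-Douglas in (q_1−6, q_2−20): tangency gives 0.8·p_2·(q_2−20) = 0.2·p_1·(q_1−6).
After buying the subsistence bundle (6, 20), a share 0.8 of the remaining income goes to q_1: q_1* = 6 + 0.8·(I − 6p_1 − 20p_2)/p_1.
Discretionary income = 412 − 6·9 − 20·14 = 78; q_1* = 6 + 0.8·78/9 = 12.9333; q_2* = 20 + 0.2·78/14 = 21.1143.
Utility at the optimum: U(12.9333, 21.1143) = 4.8101.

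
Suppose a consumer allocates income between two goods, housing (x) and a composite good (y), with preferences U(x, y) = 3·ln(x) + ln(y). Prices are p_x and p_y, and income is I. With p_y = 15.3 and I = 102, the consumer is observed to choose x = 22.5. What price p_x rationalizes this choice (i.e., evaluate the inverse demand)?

MU_x/MU_y = (3·y)/(x); tangency sets this equal to p_x/p_y.
Rearranging, p_y·y = (1/3)·p_x·x. Substituting into the budget gives p_x·x·(1 + (1/3)) = I.
Demand: x*(p_x,p_y,I) = 0.75·I/p_x and y* = 0.25·I/p_y.
Set x* = 22.5 in the demand function and solve for p_x: p_x = 3.4.

p_x = 3.4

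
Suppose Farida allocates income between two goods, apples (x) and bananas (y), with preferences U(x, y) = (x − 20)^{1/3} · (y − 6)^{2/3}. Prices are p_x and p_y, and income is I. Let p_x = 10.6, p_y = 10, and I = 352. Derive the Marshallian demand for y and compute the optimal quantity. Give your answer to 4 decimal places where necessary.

This is Cobb-Douglas in (x−20, y−6): tangency gives 1/3·p_y·(y−6) = 2/3·p_x·(x−20).
Substituting into the budget: x* = 20 + 1/3·(I − 20·p_x − 6·p_y)/p_x, and y* = 6 + 2/3·(…)/p_y.
Discretionary income = 352 − 20·10.6 − 6·10 = 80; y* = 6 + 2/3·80/10 = 11.3333.

y* = 11.3333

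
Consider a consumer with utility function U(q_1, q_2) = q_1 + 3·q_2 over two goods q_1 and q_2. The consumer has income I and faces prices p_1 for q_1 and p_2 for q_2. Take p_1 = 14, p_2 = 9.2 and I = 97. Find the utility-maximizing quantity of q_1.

q_1* = 0

Perfect substitutes: compare marginal utility per dollar. 1/p_1 vs 3/p_2 → 0.0714 vs 0.3261.
q_2 gives more utility per dollar, so spend all income on q_2: q_2* = I/p_2, q_1* = 0.
Numerically: q_1* = 0, q_2* = 10.5435.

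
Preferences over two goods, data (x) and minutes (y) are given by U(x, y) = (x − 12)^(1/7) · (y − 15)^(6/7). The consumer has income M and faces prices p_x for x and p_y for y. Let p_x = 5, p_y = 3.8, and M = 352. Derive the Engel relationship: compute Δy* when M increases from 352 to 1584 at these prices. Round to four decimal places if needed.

MRS = (1/6)·(y−15)/(x−12). Tangency with p_x/p_y gives y−15 = 6·(p_x/p_y)·(x−12).
After buying the subsistence bundle (12, 15), a share 1/7 of the remaining income goes to x: x* = 12 + 1/7·(M − 12p_x − 15p_y)/p_x.
Discretionary income = 352 − 12·5 − 15·3.8 = 235; y* = 15 + 6/7·235/3.8 = 68.0075.
At M' = 1584: y* = 345.9023. Change: 345.9023 − 68.0075 = 277.8947.

Δy* = 277.8947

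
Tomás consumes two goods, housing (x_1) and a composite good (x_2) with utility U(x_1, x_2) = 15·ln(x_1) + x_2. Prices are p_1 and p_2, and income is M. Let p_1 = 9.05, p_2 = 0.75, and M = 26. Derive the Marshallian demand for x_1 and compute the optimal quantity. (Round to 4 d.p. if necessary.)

x_1* = 1.2431

Set MRS = p_1/p_2: (15/x_1)/1 = p_1/p_2.
So x_1*(p_1,p_2) = 15·p_2/p_1, independent of income; and x_2* = (M − 15·p_2)/p_2.
At the given prices: x_1* = 15·0.75/9.05 = 1.2431.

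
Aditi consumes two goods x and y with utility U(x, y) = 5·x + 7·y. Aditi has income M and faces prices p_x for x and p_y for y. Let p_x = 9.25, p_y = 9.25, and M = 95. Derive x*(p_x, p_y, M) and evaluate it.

x* = 0

Linear utility — the consumer picks whichever good has higher MU/price: 5/9.25 = 0.5405 vs 7/9.25 = 0.7568.
y gives more utility per dollar, so spend all income on y: y* = M/p_y, x* = 0.
Numerically: x* = 0, y* = 10.2703.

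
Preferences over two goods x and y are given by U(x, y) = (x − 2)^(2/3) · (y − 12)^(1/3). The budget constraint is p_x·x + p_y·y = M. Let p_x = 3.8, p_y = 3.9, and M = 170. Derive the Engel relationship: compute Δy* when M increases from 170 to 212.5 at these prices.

Δy* = 3.6325

MRS = 2·(y−12)/(x−2). Tangency with p_x/p_y gives y−12 = (1/2)·(p_x/p_y)·(x−2).
Substituting into the budget: x* = 2 + 2/3·(M − 2·p_x − 12·p_y)/p_x, and y* = 12 + 1/3·(…)/p_y.
Discretionary income = 170 − 2·3.8 − 12·3.9 = 115.6; y* = 12 + 1/3·115.6/3.9 = 21.8803.
At M' = 212.5: y* = 25.5128. Change: 25.5128 − 21.8803 = 3.6325.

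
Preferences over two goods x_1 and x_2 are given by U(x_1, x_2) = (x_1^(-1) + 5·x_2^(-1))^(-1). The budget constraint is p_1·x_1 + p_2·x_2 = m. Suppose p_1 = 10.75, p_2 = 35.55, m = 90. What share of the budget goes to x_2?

share on x_2 = 0.8026

MRS = MU_x_1/MU_x_2 = (1/5)·(x_2/x_1)^(2). Set equal to p_1/p_2.
Hence x_2/x_1 = (5·p_1/p_2)^(1/(2)), i.e. raised to the 0.5 power.
Substitute x_2 = (x_2/x_1)·x_1 into the budget: x_1* = m/(p_1 + p_2·(x_2/x_1)).
Numerically x_2/x_1 = 1.229616, so x_1* = 90/(10.75 + 35.55·1.229616) = 1.6525 and x_2* = 1.229616·1.6525 = 2.0319.
Expenditure on x_2: 35.55·2.0319 = 72.2356; share = 0.8026.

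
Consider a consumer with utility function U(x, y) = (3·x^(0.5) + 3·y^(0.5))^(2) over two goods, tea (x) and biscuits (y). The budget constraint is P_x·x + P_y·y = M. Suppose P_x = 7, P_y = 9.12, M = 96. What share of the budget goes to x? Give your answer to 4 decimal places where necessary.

share on x = 0.5658

From the CES first-order condition, (y/x)^(0.5) = P_x/P_y.
Hence y/x = (P_x/P_y)^(1/(0.5)), i.e. raised to the 2 power.
Substitute y = (y/x)·x into the budget: x* = M/(P_x + P_y·(y/x)).
Numerically y/x = 0.589124, so x* = 96/(7 + 9.12·0.589124) = 7.759 and y* = 0.589124·7.759 = 4.571.
Expenditure on x: 7·7.759 = 54.3127; share = 0.5658.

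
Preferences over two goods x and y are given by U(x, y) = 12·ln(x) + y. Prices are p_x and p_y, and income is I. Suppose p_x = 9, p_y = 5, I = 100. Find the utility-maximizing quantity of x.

x* = 6.6667

Set MRS = p_x/p_y: (12/x)/1 = p_x/p_y.
So x*(p_x,p_y) = 12·p_y/p_x, independent of income; and y* = (I − 12·p_y)/p_y.
At the given prices: x* = 12·5/9 = 6.6667.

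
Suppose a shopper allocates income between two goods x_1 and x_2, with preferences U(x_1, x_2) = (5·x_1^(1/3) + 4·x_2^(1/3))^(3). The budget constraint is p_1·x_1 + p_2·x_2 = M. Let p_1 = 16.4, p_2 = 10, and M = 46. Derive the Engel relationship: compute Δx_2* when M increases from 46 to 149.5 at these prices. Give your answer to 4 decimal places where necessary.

Δx_2* = 4.9491

Numerically x_2/x_1 = 1.502798, so x_1* = 46/(16.4 + 10·1.502798) = 1.4637 and x_2* = 1.502798·1.4637 = 2.1996.
At M' = 149.5: x_2* = 7.1487. Change: 7.1487 − 2.1996 = 4.9491.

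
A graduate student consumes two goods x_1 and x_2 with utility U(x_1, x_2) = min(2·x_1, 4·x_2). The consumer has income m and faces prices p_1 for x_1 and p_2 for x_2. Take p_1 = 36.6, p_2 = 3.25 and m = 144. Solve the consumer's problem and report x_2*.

Leontief preferences: the optimum is at the kink where x_1/4 = x_2/2, i.e. x_2 = (1/2)·x_1.
Budget: p_1·x_1 + p_2·(1/2)·x_1 = m, so (4·p_1 + 2·p_2)·x_1 = 4·m.
Demand: x_1*(p_1,p_2,m) = 4·m/(4·p_1 + 2·p_2), x_2* = 2·m/(4·p_1 + 2·p_2).
Here 4·36.6 + 2·3.25 = 152.9, giving x_2* = 1.8836.

x_2* = 1.8836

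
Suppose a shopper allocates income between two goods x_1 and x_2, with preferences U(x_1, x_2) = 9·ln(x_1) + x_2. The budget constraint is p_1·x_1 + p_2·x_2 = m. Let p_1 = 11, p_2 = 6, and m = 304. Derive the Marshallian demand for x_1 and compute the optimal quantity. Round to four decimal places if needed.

Set MRS = p_1/p_2: (9/x_1)/1 = p_1/p_2.
So x_1*(p_1,p_2) = 9·p_2/p_1, independent of income; and x_2* = (m − 9·p_2)/p_2.
At the given prices: x_1* = 9·6/11 = 4.9091.

x_1* = 4.9091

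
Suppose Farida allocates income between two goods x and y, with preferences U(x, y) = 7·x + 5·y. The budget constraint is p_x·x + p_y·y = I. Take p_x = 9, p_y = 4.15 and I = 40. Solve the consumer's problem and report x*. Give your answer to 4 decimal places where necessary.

x* = 0

Linear utility — the consumer picks whichever good has higher MU/price: 7/9 = 0.7778 vs 5/4.15 = 1.2048.
y gives more utility per dollar, so spend all income on y: y* = I/p_y, x* = 0.
Numerically: x* = 0, y* = 9.6386.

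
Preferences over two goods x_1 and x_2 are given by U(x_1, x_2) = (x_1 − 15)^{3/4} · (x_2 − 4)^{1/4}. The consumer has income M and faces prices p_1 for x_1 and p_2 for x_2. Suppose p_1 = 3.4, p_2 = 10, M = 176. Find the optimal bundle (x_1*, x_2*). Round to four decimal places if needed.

x_1* = 33.75, x_2* = 6.125

MRS = 3·(x_2−4)/(x_1−15). Tangency with p_1/p_2 gives x_2−4 = (1/3)·(p_1/p_2)·(x_1−15).
After buying the subsistence bundle (15, 4), a share 0.75 of the remaining income goes to x_1: x_1* = 15 + 0.75·(M − 15p_1 − 4p_2)/p_1.
Discretionary income = 176 − 15·3.4 − 4·10 = 85; x_1* = 15 + 0.75·85/3.4 = 33.75; x_2* = 4 + 0.25·85/10 = 6.125.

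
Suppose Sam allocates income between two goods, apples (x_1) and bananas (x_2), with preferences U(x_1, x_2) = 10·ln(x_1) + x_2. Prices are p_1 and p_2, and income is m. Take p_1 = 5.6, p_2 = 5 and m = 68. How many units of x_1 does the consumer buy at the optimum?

MU_x_1 = 10/x_1, MU_x_2 = 1. Tangency: 10/x_1 = p_1/p_2.
So x_1*(p_1,p_2) = 10·p_2/p_1, independent of income; and x_2* = (m − 10·p_2)/p_2.
At the given prices: x_1* = 10·5/5.6 = 8.9286.

x_1* = 8.9286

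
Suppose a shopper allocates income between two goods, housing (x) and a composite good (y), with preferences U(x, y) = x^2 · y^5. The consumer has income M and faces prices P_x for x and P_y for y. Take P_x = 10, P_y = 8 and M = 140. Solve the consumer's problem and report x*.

The MRS is (2/5)·y/x. Set MRS = P_x/P_y.
So 2·P_y·y = 5·P_x·x; combined with the budget, a share 2/7 of income goes to x.
Demand: x*(P_x,P_y,M) = 2/7·M/P_x and y* = 5/7·M/P_y.
At P_x=10, P_y=8, M=140: x* = 2/7·140/10 = 4.

x* = 4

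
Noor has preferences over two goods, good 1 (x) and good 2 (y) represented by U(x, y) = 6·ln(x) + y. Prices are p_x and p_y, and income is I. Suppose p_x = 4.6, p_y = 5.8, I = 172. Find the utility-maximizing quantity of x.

x* = 7.5652

MU_x = 6/x, MU_y = 1. Tangency: 6/x = p_x/p_y.
So x*(p_x,p_y) = 6·p_y/p_x, independent of income; and y* = (I − 6·p_y)/p_y.
At the given prices: x* = 6·5.8/4.6 = 7.5652.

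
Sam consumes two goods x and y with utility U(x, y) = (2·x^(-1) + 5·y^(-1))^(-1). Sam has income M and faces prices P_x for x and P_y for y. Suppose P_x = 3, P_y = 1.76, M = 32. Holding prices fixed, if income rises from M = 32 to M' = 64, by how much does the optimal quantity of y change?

Numerically y/x = 2.064307, so x* = 32/(3 + 1.76·2.064307) = 4.8242 and y* = 2.064307·4.8242 = 9.9587.
At M' = 64: y* = 19.9174. Change: 19.9174 − 9.9587 = 9.9587.

Δy* = 9.9587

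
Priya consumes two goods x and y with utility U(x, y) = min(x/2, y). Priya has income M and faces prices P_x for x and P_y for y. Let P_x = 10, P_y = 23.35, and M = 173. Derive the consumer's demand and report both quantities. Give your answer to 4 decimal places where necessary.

x* = 7.9815, y* = 3.9908

Leontief preferences: the optimum is at the kink where x/2 = y/1, i.e. y = (1/2)·x.
Budget: P_x·x + P_y·(1/2)·x = M, so (2·P_x + P_y)·x = 2·M.
Demand: x*(P_x,P_y,M) = 2·M/(2·P_x + P_y), y* = M/(2·P_x + P_y).
Here 2·10 + 23.35 = 43.35, giving x* = 7.9815 and y* = 3.9908.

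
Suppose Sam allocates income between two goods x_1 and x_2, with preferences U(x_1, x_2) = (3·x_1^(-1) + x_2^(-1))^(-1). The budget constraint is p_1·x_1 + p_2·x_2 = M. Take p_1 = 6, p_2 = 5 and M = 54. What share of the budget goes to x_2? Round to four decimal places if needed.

Numerically x_2/x_1 = 0.632456, so x_1* = 54/(6 + 5·0.632456) = 5.8937 and x_2* = 0.632456·5.8937 = 3.7275.
Expenditure on x_2: 5·3.7275 = 18.6376; share = 0.3451.

share on x_2 = 0.3451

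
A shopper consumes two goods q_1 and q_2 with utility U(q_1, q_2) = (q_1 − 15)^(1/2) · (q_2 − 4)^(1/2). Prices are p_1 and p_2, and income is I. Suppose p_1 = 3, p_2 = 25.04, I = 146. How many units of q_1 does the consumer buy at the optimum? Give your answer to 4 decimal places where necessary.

Substituting into the budget: q_1* = 15 + 0.5·(I − 15·p_1 − 4·p_2)/p_1, and q_2* = 4 + 0.5·(…)/p_2.
Discretionary income = 146 − 15·3 − 4·25.04 = 0.84; q_1* = 15 + 0.5·0.84/3 = 15.14.

q_1* = 15.14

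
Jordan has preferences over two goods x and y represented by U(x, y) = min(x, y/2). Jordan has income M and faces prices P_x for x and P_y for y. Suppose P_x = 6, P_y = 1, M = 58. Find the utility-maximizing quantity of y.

Leontief preferences: the optimum is at the kink where x/1 = y/2, i.e. y = 2·x.
Budget: P_x·x + P_y·2·x = M, so (P_x + 2·P_y)·x = M.
Demand: x*(P_x,P_y,M) = M/(P_x + 2·P_y), y* = 2·M/(P_x + 2·P_y).
Here 6 + 2·1 = 8, giving y* = 14.5.

y* = 14.5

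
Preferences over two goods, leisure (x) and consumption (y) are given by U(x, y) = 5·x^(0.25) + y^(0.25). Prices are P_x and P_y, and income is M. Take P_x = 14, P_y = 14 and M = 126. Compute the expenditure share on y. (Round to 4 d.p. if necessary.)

MRS = MU_x/MU_y = 5·(y/x)^(0.75). Set equal to P_x/P_y.
Solve for the ratio: y/x = [(1/5)·P_x/P_y]^(4/3).
With the ratio pinned down, the budget gives x* = M/(P_x + P_y·(y/x)) and y* = (y/x)·x*.
Numerically y/x = 0.116961, so x* = 126/(14 + 14·0.116961) = 8.0576 and y* = 0.116961·8.0576 = 0.9424.
Expenditure on y: 14·0.9424 = 13.1939; share = 0.1047.

share on y = 0.1047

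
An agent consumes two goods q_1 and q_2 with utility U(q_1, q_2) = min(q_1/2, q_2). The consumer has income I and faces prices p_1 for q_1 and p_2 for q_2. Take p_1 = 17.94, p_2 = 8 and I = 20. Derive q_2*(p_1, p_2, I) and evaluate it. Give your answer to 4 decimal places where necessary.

q_2* = 0.4558

With perfect complements, no substitution: consume in ratio q_1:q_2 = 2:1.
Budget: p_1·q_1 + p_2·(1/2)·q_1 = I, so (2·p_1 + p_2)·q_1 = 2·I.
Demand: q_1*(p_1,p_2,I) = 2·I/(2·p_1 + p_2), q_2* = I/(2·p_1 + p_2).
Here 2·17.94 + 8 = 43.88, giving q_2* = 0.4558.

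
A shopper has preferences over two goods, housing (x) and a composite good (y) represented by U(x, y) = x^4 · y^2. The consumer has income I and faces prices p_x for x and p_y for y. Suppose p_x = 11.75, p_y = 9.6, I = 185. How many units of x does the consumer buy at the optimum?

Demand: x*(p_x,p_y,I) = 2/3·I/p_x and y* = 1/3·I/p_y.
At p_x=11.75, p_y=9.6, I=185: x* = 2/3·185/11.75 = 10.4965.

x* = 10.4965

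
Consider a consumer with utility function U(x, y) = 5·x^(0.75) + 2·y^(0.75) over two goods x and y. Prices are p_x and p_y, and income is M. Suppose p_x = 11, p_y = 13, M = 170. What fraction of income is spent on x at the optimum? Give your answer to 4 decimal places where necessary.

MU_x ∝ 5·x^(-0.25), MU_y ∝ 2·y^(-0.25), so MRS = (5/2)·(y/x)^(0.25) = p_x/p_y.
Solve for the ratio: y/x = [(2/5)·p_x/p_y]^(4).
Substitute y = (y/x)·x into the budget: x* = M/(p_x + p_y·(y/x)).
Numerically y/x = 0.013123, so x* = 170/(11 + 13·0.013123) = 15.2185 and y* = 0.013123·15.2185 = 0.1997.
Expenditure on x: 11·15.2185 = 167.4037; share = 0.9847.

share on x = 0.9847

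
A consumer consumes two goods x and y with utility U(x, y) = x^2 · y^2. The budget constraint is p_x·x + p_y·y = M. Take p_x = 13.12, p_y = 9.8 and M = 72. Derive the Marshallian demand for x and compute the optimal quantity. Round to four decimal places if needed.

The MRS is y/x. Set MRS = p_x/p_y.
Rearranging, p_y·y = p_x·x. Substituting into the budget gives p_x·x·(1 + 1) = M.
Demand: x*(p_x,p_y,M) = 0.5·M/p_x and y* = 0.5·M/p_y.
At p_x=13.12, p_y=9.8, M=72: x* = 0.5·72/13.12 = 2.7439.

x* = 2.7439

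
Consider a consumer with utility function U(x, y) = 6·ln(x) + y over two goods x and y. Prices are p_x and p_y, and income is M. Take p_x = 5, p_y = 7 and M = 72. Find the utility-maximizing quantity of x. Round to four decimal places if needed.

x* = 8.4

So x*(p_x,p_y) = 6·p_y/p_x, independent of income; and y* = (M − 6·p_y)/p_y.
At the given prices: x* = 6·7/5 = 8.4.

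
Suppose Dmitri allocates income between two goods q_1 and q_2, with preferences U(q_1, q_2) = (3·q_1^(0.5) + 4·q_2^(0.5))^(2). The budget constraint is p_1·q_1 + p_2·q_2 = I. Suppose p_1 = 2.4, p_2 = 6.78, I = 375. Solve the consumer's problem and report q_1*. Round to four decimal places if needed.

With the ratio pinned down, the budget gives q_1* = I/(p_1 + p_2·(q_2/q_1)) and q_2* = (q_2/q_1)·q_1*.
Numerically q_2/q_1 = 0.222762, so q_1* = 375/(2.4 + 6.78·0.222762) = 95.9.

q_1* = 95.9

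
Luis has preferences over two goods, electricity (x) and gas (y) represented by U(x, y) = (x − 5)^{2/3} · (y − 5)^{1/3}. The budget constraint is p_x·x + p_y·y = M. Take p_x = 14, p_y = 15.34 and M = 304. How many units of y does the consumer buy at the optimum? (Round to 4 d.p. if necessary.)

Substituting into the budget: x* = 5 + 2/3·(M − 5·p_x − 5·p_y)/p_x, and y* = 5 + 1/3·(…)/p_y.
Discretionary income = 304 − 5·14 − 5·15.34 = 157.3; y* = 5 + 1/3·157.3/15.34 = 8.4181.

y* = 8.4181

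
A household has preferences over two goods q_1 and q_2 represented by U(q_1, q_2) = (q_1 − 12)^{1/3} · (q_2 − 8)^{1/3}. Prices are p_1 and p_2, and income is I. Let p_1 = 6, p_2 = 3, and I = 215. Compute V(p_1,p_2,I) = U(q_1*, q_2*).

Let q_1' = q_1−12, q_2' = q_2−8. MRS = q_2'/q_1' = p_1/p_2.
After buying the subsistence bundle (12, 8), a share 0.5 of the remaining income goes to q_1: q_1* = 12 + 0.5·(I − 12p_1 − 8p_2)/p_1.
Discretionary income = 215 − 12·6 − 8·3 = 119; q_1* = 12 + 0.5·119/6 = 21.9167; q_2* = 8 + 0.5·119/3 = 27.8333.
Utility at the optimum: U(21.9167, 27.8333) = 5.8155.

V = 5.8155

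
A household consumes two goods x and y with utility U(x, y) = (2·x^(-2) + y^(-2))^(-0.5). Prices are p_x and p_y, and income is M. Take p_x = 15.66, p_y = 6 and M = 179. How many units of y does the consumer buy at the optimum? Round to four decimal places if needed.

y* = 8.8046

From the CES first-order condition, 2·(y/x)^(3) = p_x/p_y.
Hence y/x = ((1/2)·p_x/p_y)^(1/(3)), i.e. raised to the 1/3 power.
With the ratio pinned down, the budget gives x* = M/(p_x + p_y·(y/x)) and y* = (y/x)·x*.
Numerically y/x = 1.09279, so x* = 179/(15.66 + 6·1.09279) = 8.057 and y* = 1.09279·8.057 = 8.8046.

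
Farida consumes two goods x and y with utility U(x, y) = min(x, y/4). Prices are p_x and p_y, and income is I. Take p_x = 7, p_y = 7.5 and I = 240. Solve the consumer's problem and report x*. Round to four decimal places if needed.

Demand: x*(p_x,p_y,I) = I/(p_x + 4·p_y), y* = 4·I/(p_x + 4·p_y).
Here 7 + 4·7.5 = 37, giving x* = 6.4865.

x* = 6.4865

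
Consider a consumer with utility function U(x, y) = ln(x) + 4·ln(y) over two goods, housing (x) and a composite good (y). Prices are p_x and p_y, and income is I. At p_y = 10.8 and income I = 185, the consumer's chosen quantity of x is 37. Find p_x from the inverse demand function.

p_x = 1

MU_x/MU_y = (y)/(4·x); tangency sets this equal to p_x/p_y.
Rearranging, p_y·y = 4·p_x·x. Substituting into the budget gives p_x·x·(1 + 4) = I.
Demand: x*(p_x,p_y,I) = 0.2·I/p_x and y* = 0.8·I/p_y.
Set x* = 37 in the demand function and solve for p_x: p_x = 1.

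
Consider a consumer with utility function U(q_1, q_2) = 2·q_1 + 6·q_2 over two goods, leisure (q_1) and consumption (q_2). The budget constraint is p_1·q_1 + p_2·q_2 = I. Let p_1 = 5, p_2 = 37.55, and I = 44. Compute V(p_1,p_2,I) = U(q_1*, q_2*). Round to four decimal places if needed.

V = 17.6

Perfect substitutes: compare marginal utility per dollar. 2/p_1 vs 6/p_2 → 0.4 vs 0.1598.
q_1 gives more utility per dollar, so spend all income on q_1: q_1* = I/p_1, q_2* = 0.
Numerically: q_1* = 8.8, q_2* = 0.
Utility at the optimum: U(8.8, 0) = 17.6.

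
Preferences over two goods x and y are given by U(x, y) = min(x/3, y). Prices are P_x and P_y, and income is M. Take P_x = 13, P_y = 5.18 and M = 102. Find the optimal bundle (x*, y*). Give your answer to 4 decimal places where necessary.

Leontief preferences: the optimum is at the kink where x/3 = y/1, i.e. y = (1/3)·x.
Budget: P_x·x + P_y·(1/3)·x = M, so (3·P_x + P_y)·x = 3·M.
Demand: x*(P_x,P_y,M) = 3·M/(3·P_x + P_y), y* = M/(3·P_x + P_y).
Here 3·13 + 5.18 = 44.18, giving x* = 6.9262 and y* = 2.3087.

x* = 6.9262, y* = 2.3087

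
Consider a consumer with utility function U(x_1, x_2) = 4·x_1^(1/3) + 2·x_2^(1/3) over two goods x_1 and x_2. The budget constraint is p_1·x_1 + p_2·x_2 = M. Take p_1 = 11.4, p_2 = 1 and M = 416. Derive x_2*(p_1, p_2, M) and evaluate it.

MRS = MU_x_1/MU_x_2 = 2·(x_2/x_1)^(2/3). Set equal to p_1/p_2.
Solve for the ratio: x_2/x_1 = [(1/2)·p_1/p_2]^(1.5).
With the ratio pinned down, the budget gives x_1* = M/(p_1 + p_2·(x_2/x_1)) and x_2* = (x_2/x_1)·x_1*.
Numerically x_2/x_1 = 13.608563, so x_1* = 416/(11.4 + 1·13.608563) = 16.6343 and x_2* = 13.608563·16.6343 = 226.369.

x_2* = 226.369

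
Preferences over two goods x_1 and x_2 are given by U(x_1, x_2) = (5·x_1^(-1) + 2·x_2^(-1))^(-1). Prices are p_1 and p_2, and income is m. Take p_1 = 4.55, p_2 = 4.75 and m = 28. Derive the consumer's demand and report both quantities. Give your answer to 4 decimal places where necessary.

MU_x_1 ∝ 5·x_1^(-2), MU_x_2 ∝ 2·x_2^(-2), so MRS = (5/2)·(x_2/x_1)^(2) = p_1/p_2.
Solve for the ratio: x_2/x_1 = [(2/5)·p_1/p_2]^(0.5).
Substitute x_2 = (x_2/x_1)·x_1 into the budget: x_1* = m/(p_1 + p_2·(x_2/x_1)).
Numerically x_2/x_1 = 0.618997, so x_1* = 28/(4.55 + 4.75·0.618997) = 3.7382 and x_2* = 0.618997·3.7382 = 2.3139.

x_1* = 3.7382, x_2* = 2.3139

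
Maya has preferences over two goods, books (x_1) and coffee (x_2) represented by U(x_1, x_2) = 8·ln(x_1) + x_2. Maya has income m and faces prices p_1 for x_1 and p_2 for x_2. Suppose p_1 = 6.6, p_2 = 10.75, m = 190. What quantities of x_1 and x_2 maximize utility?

x_1* = 13.0303, x_2* = 9.6744

MU_x_1 = 8/x_1, MU_x_2 = 1. Tangency: 8/x_1 = p_1/p_2.
So x_1*(p_1,p_2) = 8·p_2/p_1, independent of income; and x_2* = (m − 8·p_2)/p_2.
At the given prices: x_1* = 8·10.75/6.6 = 13.0303, and x_2* = 9.6744.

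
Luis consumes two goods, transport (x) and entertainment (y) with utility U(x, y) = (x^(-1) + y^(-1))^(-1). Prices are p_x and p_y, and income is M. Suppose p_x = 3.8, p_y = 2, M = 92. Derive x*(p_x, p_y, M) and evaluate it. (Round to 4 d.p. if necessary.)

x* = 14.0312

MRS = MU_x/MU_y = (y/x)^(2). Set equal to p_x/p_y.
Hence y/x = (p_x/p_y)^(1/(2)), i.e. raised to the 0.5 power.
With the ratio pinned down, the budget gives x* = M/(p_x + p_y·(y/x)) and y* = (y/x)·x*.
Numerically y/x = 1.378405, so x* = 92/(3.8 + 2·1.378405) = 14.0312.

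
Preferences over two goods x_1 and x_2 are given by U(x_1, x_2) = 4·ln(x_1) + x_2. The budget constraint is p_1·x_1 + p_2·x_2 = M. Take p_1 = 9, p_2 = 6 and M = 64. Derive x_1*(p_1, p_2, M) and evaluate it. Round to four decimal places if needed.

MU_x_1 = 4/x_1, MU_x_2 = 1. Tangency: 4/x_1 = p_1/p_2.
So x_1*(p_1,p_2) = 4·p_2/p_1, independent of income; and x_2* = (M − 4·p_2)/p_2.
At the given prices: x_1* = 4·6/9 = 2.6667.

x_1* = 2.6667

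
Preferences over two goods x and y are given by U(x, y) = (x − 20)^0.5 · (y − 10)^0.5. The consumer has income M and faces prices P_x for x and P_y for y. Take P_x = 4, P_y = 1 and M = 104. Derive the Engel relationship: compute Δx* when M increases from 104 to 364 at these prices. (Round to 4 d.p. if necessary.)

Let x' = x−20, y' = y−10. MRS = y'/x' = P_x/P_y.
After buying the subsistence bundle (20, 10), a share 0.5 of the remaining income goes to x: x* = 20 + 0.5·(M − 20P_x − 10P_y)/P_x.
Discretionary income = 104 − 20·4 − 10·1 = 14; x* = 20 + 0.5·14/4 = 21.75.
At M' = 364: x* = 54.25. Change: 54.25 − 21.75 = 32.5.

Δx* = 32.5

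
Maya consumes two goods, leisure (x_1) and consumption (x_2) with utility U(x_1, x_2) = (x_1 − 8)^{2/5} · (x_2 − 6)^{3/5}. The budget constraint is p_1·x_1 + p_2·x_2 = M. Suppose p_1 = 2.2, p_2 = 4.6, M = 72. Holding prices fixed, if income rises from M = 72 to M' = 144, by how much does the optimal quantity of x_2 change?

Δx_2* = 9.3913

Discretionary income = 72 − 8·2.2 − 6·4.6 = 26.8; x_2* = 6 + 0.6·26.8/4.6 = 9.4957.
At M' = 144: x_2* = 18.887. Change: 18.887 − 9.4957 = 9.3913.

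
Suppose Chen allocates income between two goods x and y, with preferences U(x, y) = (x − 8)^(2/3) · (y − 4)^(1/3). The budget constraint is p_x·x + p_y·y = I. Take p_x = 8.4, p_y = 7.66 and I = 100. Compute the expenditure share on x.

Let x' = x−8, y' = y−4. MRS = 2·y'/x' = p_x/p_y.
After buying the subsistence bundle (8, 4), a share 2/3 of the remaining income goes to x: x* = 8 + 2/3·(I − 8p_x − 4p_y)/p_x.
Discretionary income = 100 − 8·8.4 − 4·7.66 = 2.16; x* = 8 + 2/3·2.16/8.4 = 8.1714; y* = 4 + 1/3·2.16/7.66 = 4.094.
Expenditure on x: 8.4·8.1714 = 68.64; share = 0.6864.

share on x = 0.6864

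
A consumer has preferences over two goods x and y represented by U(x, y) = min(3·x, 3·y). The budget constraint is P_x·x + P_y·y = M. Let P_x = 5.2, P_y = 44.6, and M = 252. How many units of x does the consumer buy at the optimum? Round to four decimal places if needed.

Leontief preferences: the optimum is at the kink where x/3 = y/3, i.e. y = x.
Budget: P_x·x + P_y·x = M, so (3·P_x + 3·P_y)·x = 3·M.
Demand: x*(P_x,P_y,M) = 3·M/(3·P_x + 3·P_y), y* = 3·M/(3·P_x + 3·P_y).
Here 3·5.2 + 3·44.6 = 149.4, giving x* = 5.0602.

x* = 5.0602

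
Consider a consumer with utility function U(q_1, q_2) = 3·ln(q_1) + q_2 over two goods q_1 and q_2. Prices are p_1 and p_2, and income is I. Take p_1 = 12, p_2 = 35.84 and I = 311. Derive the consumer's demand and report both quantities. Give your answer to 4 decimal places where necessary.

q_1* = 8.96, q_2* = 5.6775

MU_q_1 = 3/q_1, MU_q_2 = 1. Tangency: 3/q_1 = p_1/p_2.
So q_1*(p_1,p_2) = 3·p_2/p_1, independent of income; and q_2* = (I − 3·p_2)/p_2.
At the given prices: q_1* = 3·35.84/12 = 8.96, and q_2* = 5.6775.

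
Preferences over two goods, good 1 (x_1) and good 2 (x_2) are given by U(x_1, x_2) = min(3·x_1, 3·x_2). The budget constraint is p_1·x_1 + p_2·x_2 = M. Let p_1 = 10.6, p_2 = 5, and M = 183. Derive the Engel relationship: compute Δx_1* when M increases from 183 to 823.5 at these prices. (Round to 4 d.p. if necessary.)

Leontief preferences: the optimum is at the kink where x_1/3 = x_2/3, i.e. x_2 = x_1.
Budget: p_1·x_1 + p_2·x_1 = M, so (3·p_1 + 3·p_2)·x_1 = 3·M.
Demand: x_1*(p_1,p_2,M) = 3·M/(3·p_1 + 3·p_2), x_2* = 3·M/(3·p_1 + 3·p_2).
Here 3·10.6 + 3·5 = 46.8, giving x_1* = 11.7308.
At M' = 823.5: x_1* = 52.7885. Change: 52.7885 − 11.7308 = 41.0577.

Δx_1* = 41.0577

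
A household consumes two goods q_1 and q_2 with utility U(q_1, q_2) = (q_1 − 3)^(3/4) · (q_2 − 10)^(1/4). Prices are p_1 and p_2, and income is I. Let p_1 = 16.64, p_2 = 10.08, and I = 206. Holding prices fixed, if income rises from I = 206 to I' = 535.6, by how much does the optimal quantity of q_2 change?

Δq_2* = 8.1746

This is Cobb-Douglas in (q_1−3, q_2−10): tangency gives 0.75·p_2·(q_2−10) = 0.25·p_1·(q_1−3).
After buying the subsistence bundle (3, 10), a share 0.75 of the remaining income goes to q_1: q_1* = 3 + 0.75·(I − 3p_1 − 10p_2)/p_1.
Discretionary income = 206 − 3·16.64 − 10·10.08 = 55.28; q_2* = 10 + 0.25·55.28/10.08 = 11.371.
At I' = 535.6: q_2* = 19.5456. Change: 19.5456 − 11.371 = 8.1746.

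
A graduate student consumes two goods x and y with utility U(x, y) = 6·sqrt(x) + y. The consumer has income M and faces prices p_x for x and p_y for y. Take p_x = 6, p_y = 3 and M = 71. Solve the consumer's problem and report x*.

Set MRS = p_x/p_y: 3·x^(−1/2) = p_x/p_y.
Thus x* = (3·p_y/p_x)² — independent of M — with the rest of income spent on y.
Plugging in: x* = (3·3/6)² = 2.25.

x* = 2.25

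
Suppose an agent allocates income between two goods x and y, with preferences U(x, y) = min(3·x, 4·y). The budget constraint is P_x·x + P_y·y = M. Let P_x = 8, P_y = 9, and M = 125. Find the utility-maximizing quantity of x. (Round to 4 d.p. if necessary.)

With perfect complements, no substitution: consume in ratio x:y = 4:3.
Budget: P_x·x + P_y·(3/4)·x = M, so (4·P_x + 3·P_y)·x = 4·M.
Demand: x*(P_x,P_y,M) = 4·M/(4·P_x + 3·P_y), y* = 3·M/(4·P_x + 3·P_y).
Here 4·8 + 3·9 = 59, giving x* = 8.4746.

x* = 8.4746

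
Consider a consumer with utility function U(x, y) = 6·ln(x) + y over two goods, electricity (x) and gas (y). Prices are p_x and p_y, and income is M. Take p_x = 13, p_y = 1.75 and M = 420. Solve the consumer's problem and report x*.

x* = 0.8077

Set MRS = p_x/p_y: (6/x)/1 = p_x/p_y.
So x*(p_x,p_y) = 6·p_y/p_x, independent of income; and y* = (M − 6·p_y)/p_y.
At the given prices: x* = 6·1.75/13 = 0.8077.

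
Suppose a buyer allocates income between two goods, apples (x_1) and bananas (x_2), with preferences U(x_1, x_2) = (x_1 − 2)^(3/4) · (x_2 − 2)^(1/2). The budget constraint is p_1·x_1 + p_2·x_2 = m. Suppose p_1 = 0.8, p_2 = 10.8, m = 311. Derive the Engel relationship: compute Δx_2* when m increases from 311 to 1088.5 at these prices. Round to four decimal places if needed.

Δx_2* = 28.7963

Let x_1' = x_1−2, x_2' = x_2−2. MRS = (3/2)·x_2'/x_1' = p_1/p_2.
After buying the subsistence bundle (2, 2), a share 0.6 of the remaining income goes to x_1: x_1* = 2 + 0.6·(m − 2p_1 − 2p_2)/p_1.
Discretionary income = 311 − 2·0.8 − 2·10.8 = 287.8; x_2* = 2 + 0.4·287.8/10.8 = 12.6593.
At m' = 1088.5: x_2* = 41.4556. Change: 41.4556 − 12.6593 = 28.7963.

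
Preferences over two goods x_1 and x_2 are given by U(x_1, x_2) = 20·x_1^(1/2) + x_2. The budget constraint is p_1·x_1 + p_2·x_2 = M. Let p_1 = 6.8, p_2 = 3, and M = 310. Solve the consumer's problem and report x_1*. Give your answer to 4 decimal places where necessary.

x_1* = 19.4637

Set MRS = p_1/p_2: 10·x_1^(−1/2) = p_1/p_2.
Thus x_1* = (10·p_2/p_1)² — independent of M — with the rest of income spent on x_2.
Plugging in: x_1* = (10·3/6.8)² = 19.4637.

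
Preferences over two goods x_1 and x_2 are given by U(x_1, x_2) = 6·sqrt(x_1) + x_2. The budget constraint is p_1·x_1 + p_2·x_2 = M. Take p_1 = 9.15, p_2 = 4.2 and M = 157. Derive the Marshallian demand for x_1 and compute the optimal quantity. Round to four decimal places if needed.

Set MRS = p_1/p_2: 3·x_1^(−1/2) = p_1/p_2.
Thus x_1* = (3·p_2/p_1)² — independent of M — with the rest of income spent on x_2.
Plugging in: x_1* = (3·4.2/9.15)² = 1.8963.

x_1* = 1.8963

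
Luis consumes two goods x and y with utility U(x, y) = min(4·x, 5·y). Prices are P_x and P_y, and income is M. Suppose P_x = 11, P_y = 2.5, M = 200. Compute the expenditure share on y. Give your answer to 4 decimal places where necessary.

share on y = 0.1538

Demand: x*(P_x,P_y,M) = 5·M/(5·P_x + 4·P_y), y* = 4·M/(5·P_x + 4·P_y).
Here 5·11 + 4·2.5 = 65, giving x* = 15.3846 and y* = 12.3077.
Expenditure on y: 2.5·12.3077 = 30.7692; share = 0.1538.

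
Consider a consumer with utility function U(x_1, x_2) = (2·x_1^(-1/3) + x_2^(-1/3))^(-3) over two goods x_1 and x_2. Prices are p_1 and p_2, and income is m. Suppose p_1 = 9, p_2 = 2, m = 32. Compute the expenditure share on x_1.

MU_x_1 ∝ 2·x_1^(-4/3), MU_x_2 ∝ x_2^(-4/3), so MRS = 2·(x_2/x_1)^(4/3) = p_1/p_2.
Hence x_2/x_1 = ((1/2)·p_1/p_2)^(1/(4/3)), i.e. raised to the 0.75 power.
Substitute x_2 = (x_2/x_1)·x_1 into the budget: x_1* = m/(p_1 + p_2·(x_2/x_1)).
Numerically x_2/x_1 = 1.837117, so x_1* = 32/(9 + 2·1.837117) = 2.5248 and x_2* = 1.837117·2.5248 = 4.6384.
Expenditure on x_1: 9·2.5248 = 22.7233; share = 0.7101.

share on x_1 = 0.7101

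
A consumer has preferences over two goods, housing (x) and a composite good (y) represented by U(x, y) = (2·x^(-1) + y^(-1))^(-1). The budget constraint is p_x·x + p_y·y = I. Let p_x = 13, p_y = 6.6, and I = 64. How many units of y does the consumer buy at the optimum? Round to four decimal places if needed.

y* = 3.2488

Substitute y = (y/x)·x into the budget: x* = I/(p_x + p_y·(y/x)).
Numerically y/x = 0.992395, so x* = 64/(13 + 6.6·0.992395) = 3.2737 and y* = 0.992395·3.2737 = 3.2488.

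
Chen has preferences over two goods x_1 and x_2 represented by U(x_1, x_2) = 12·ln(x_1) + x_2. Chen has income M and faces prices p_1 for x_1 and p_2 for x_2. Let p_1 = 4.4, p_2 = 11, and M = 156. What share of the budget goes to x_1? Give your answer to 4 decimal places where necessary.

Set MRS = p_1/p_2: (12/x_1)/1 = p_1/p_2.
So x_1*(p_1,p_2) = 12·p_2/p_1, independent of income; and x_2* = (M − 12·p_2)/p_2.
At the given prices: x_1* = 12·11/4.4 = 30, and x_2* = 2.1818.
Expenditure on x_1: 4.4·30 = 132; share = 0.8462.

share on x_1 = 0.8462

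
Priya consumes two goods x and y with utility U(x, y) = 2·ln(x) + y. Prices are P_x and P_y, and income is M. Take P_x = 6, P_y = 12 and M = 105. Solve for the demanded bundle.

x* = 4, y* = 6.75

MU_x = 2/x, MU_y = 1. Tangency: 2/x = P_x/P_y.
So x*(P_x,P_y) = 2·P_y/P_x, independent of income; and y* = (M − 2·P_y)/P_y.
At the given prices: x* = 2·12/6 = 4, and y* = 6.75.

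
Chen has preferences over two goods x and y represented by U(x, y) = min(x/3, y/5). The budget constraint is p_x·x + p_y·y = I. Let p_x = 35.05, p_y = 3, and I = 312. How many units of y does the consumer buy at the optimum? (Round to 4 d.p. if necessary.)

With perfect complements, no substitution: consume in ratio x:y = 3:5.
Budget: p_x·x + p_y·(5/3)·x = I, so (3·p_x + 5·p_y)·x = 3·I.
Demand: x*(p_x,p_y,I) = 3·I/(3·p_x + 5·p_y), y* = 5·I/(3·p_x + 5·p_y).
Here 3·35.05 + 5·3 = 120.15, giving y* = 12.9838.

y* = 12.9838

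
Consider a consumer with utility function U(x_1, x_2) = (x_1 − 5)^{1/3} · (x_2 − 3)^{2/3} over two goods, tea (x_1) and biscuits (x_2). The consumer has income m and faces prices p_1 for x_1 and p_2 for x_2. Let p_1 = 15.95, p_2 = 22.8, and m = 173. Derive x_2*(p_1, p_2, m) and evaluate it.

x_2* = 3.7266

MRS = (1/2)·(x_2−3)/(x_1−5). Tangency with p_1/p_2 gives x_2−3 = 2·(p_1/p_2)·(x_1−5).
After buying the subsistence bundle (5, 3), a share 1/3 of the remaining income goes to x_1: x_1* = 5 + 1/3·(m − 5p_1 − 3p_2)/p_1.
Discretionary income = 173 − 5·15.95 − 3·22.8 = 24.85; x_2* = 3 + 2/3·24.85/22.8 = 3.7266.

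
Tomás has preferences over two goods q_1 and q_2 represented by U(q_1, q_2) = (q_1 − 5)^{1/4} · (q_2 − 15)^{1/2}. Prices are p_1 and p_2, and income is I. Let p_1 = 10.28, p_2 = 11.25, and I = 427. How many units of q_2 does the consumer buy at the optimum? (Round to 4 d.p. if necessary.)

This is Cobb-Douglas in (q_1−5, q_2−15): tangency gives 0.25·p_2·(q_2−15) = 0.5·p_1·(q_1−5).
Substituting into the budget: q_1* = 5 + 1/3·(I − 5·p_1 − 15·p_2)/p_1, and q_2* = 15 + 2/3·(…)/p_2.
Discretionary income = 427 − 5·10.28 − 15·11.25 = 206.85; q_2* = 15 + 2/3·206.85/11.25 = 27.2578.

q_2* = 27.2578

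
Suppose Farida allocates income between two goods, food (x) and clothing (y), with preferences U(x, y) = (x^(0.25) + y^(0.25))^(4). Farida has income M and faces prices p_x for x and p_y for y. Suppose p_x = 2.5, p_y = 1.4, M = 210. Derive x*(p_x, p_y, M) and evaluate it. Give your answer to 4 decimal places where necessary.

x* = 37.9539

MU_x ∝ x^(-0.75), MU_y ∝ y^(-0.75), so MRS = (y/x)^(0.75) = p_x/p_y.
Hence y/x = (p_x/p_y)^(1/(0.75)), i.e. raised to the 4/3 power.
Substitute y = (y/x)·x into the budget: x* = M/(p_x + p_y·(y/x)).
Numerically y/x = 2.166453, so x* = 210/(2.5 + 1.4·2.166453) = 37.9539.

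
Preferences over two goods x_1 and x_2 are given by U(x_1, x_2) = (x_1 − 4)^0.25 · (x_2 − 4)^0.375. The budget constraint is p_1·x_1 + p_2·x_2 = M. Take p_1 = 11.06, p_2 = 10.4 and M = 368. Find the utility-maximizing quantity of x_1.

x_1* = 14.2047

MRS = (2/3)·(x_2−4)/(x_1−4). Tangency with p_1/p_2 gives x_2−4 = (3/2)·(p_1/p_2)·(x_1−4).
Substituting into the budget: x_1* = 4 + 0.4·(M − 4·p_1 − 4·p_2)/p_1, and x_2* = 4 + 0.6·(…)/p_2.
Discretionary income = 368 − 4·11.06 − 4·10.4 = 282.16; x_1* = 4 + 0.4·282.16/11.06 = 14.2047.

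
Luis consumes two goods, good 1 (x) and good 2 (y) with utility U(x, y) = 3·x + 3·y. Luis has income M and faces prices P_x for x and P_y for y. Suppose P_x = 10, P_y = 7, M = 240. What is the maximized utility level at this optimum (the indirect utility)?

Linear utility — the consumer picks whichever good has higher MU/price: 3/10 = 0.3 vs 3/7 = 0.4286.
y gives more utility per dollar, so spend all income on y: y* = M/P_y, x* = 0.
Numerically: x* = 0, y* = 34.2857.
Utility at the optimum: U(0, 34.2857) = 102.8571.

V = 102.8571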